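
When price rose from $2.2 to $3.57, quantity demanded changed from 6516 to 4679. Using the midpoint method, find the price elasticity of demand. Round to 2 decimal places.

-0.69

%Δq = (4679 − 6516)/[(6516 + 4679)/2] = -1837/5597.5 ≈ -0.3282.
%Δp = (3.57 − 2.2)/[(2.2 + 3.57)/2] = 1.37/2.885 ≈ 0.4749.
Arc elasticity E = %Δq/%Δp ≈ -0.3282/0.4749 ≈ -0.69.
|E| < 1: demand is inelastic over this range.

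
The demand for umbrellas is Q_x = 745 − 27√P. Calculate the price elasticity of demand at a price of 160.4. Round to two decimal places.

-0.42

At P = 160.4, Q_x = 403.0474.
dQ_x/dP = −27/(2√P) = −27/(2·12.6649).
Point elasticity E = (dQ_x/dP)·(P/Q_x) = -1.0659 × 160.4/403.0474 ≈ -0.42.
|E| < 1, so demand is inelastic at this price.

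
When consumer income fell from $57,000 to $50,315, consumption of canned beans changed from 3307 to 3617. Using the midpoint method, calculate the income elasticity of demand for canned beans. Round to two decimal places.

%ΔQ = (3617 − 3307)/[(3307+3617)/2] = 310/3462 ≈ 0.0895.
%ΔY = (50,315 − 57,000)/[(57,000+50,315)/2] = -6685/53657.5 ≈ -0.1246.
E_I = %ΔQ/%ΔY ≈ -0.72.
E_I < 0: inferior good.

-0.72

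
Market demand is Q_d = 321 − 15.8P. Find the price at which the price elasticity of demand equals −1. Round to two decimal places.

For linear demand Q_d = a − bP, E = −bP/(a − bP). |E| = 1 ⇒ bP = a − bP ⇒ P = a/(2b).
P = 321/(2·15.8) ≈ 10.16.

10.16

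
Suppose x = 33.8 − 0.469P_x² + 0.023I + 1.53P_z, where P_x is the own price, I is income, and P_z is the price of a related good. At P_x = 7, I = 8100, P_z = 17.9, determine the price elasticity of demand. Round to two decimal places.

-0.20

Evaluating quantity at (P_x, I, P_z) gives x = 33.8 − 0.469(7)² + 0.023(8100) + 1.53(17.9) = 33.8 − 22.981 + 186.3 + 27.387 = 224.506.
∂x/∂P_x = −2·0.469·P_x = -6.566, so E_p = -6.566·(7/224.506) ≈ -0.20.
|E_p| < 1: demand is inelastic.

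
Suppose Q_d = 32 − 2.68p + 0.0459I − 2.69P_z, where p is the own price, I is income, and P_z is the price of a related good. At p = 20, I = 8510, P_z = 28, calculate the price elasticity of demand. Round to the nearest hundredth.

-0.18

At the given point, Q_d = 32 − 2.68(20) + 0.0459(8510) − 2.69(28) = 32 − 53.6 + 390.609 − 75.32 = 293.689.
∂Q_d/∂p = −2.68, so E_p = (−2.68)·(20/293.689) ≈ -0.18.
|E_p| < 1: demand is inelastic.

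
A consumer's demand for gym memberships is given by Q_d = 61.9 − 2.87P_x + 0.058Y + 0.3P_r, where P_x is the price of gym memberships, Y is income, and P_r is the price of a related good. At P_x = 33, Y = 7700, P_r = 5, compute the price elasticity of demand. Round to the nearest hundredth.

-0.23

First evaluate Q_d: 61.9 − 2.87(33) + 0.058(7700) + 0.3(5) = 61.9 − 94.71 + 446.6 + 1.5 = 415.29.
∂Q_d/∂P_x = −2.87, so E_p = (−2.87)·(33/415.29) ≈ -0.23.
|E_p| < 1: demand is inelastic.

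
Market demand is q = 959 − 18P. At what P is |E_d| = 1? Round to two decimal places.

26.64

For linear demand q = a − bP, E = −bP/(a − bP). |E| = 1 ⇒ bP = a − bP ⇒ P = a/(2b).
P = 959/(2·18) ≈ 26.64.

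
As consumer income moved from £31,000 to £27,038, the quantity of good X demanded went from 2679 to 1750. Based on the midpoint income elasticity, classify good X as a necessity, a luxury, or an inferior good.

%ΔQ = (1750 − 2679)/[(2679+1750)/2] = -929/2214.5 ≈ -0.4195.
%ΔI = (27,038 − 31,000)/[(31,000+27,038)/2] = -3962/29019 ≈ -0.1365.
E_I = %ΔQ/%ΔI ≈ 3.073.
E_I > 1: normal good (luxury).

luxury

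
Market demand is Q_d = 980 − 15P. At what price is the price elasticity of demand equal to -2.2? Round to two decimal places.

Set −bP/(a − bP) = −2.2 ⇒ bP = 2.2(a − bP) ⇒ bP(1+2.2) = 2.2·a.
P = 2.2·980/(15·3.2) ≈ 44.92.

44.92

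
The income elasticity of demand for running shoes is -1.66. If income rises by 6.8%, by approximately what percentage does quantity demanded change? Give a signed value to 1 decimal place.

-11.3

%ΔQ ≈ E × %ΔI = (-1.66) × (6.8%) ≈ -11.3%.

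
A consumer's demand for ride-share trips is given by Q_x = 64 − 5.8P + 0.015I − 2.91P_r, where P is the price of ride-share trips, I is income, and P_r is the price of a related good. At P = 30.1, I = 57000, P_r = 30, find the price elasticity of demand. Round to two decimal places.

-0.27

Q_x = 64 − 5.8(30.1) + 0.015(57000) − 2.91(30) = 64 − 174.58 + 855 − 87.3 = 657.12.
∂Q_x/∂P = −5.8, so E_p = (−5.8)·(30.1/657.12) ≈ -0.27.
|E_p| < 1: demand is inelastic.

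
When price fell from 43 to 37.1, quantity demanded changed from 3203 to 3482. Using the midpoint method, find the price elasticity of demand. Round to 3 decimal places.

%ΔQ = (3482 − 3203)/[(3203 + 3482)/2] = 279/3342.5 ≈ 0.0835.
%Δp = (37.1 − 43)/[(43 + 37.1)/2] = -5.9/40.05 ≈ -0.1473.
Arc elasticity E = %ΔQ/%Δp ≈ 0.0835/-0.1473 ≈ -0.567.
|E| < 1: demand is inelastic over this range.

-0.567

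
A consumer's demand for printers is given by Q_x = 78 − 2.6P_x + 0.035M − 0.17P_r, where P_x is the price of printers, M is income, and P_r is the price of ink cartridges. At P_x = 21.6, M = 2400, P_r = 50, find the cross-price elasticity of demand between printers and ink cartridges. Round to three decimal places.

-0.087

Substituting, Q_x = 78 − 2.6(21.6) + 0.035(2400) − 0.17(50) = 78 − 56.16 + 84 − 8.5 = 97.34.
∂Q_x/∂P_r = −0.17, so E_xy = -0.17·(50/97.34) ≈ -0.087.
E_xy < 0: the goods are complements.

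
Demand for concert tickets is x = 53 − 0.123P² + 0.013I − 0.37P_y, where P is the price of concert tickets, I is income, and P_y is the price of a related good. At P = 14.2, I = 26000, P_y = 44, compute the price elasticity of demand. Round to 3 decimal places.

Substituting, x = 53 − 0.123(14.2)² + 0.013(26000) − 0.37(44) = 53 − 24.8017 + 338 − 16.28 = 349.9183.
∂x/∂P = −2·0.123·P = -3.4932, so E_p = -3.4932·(14.2/349.9183) ≈ -0.142.
|E_p| < 1: demand is inelastic.

-0.142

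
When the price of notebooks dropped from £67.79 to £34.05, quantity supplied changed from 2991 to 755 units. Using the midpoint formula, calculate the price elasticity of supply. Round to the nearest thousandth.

1.802

%ΔQ = (755 − 2991)/[(2991 + 755)/2] = -2236/1873 ≈ -1.1938.
%Δp = (34.05 − 67.79)/[(67.79 + 34.05)/2] = -33.74/50.92 ≈ -0.6626.
Arc elasticity E = %ΔQ/%Δp ≈ -1.1938/-0.6626 ≈ 1.802.
|E| > 1: supply is elastic over this range.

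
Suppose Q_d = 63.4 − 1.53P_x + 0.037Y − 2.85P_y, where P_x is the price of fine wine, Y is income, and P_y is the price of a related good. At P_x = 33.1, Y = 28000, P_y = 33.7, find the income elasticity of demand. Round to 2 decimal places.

Q_d = 63.4 − 1.53(33.1) + 0.037(28000) − 2.85(33.7) = 63.4 − 50.643 + 1036 − 96.045 = 952.712.
∂Q_d/∂Y = +0.037, so E_I = 0.037·(28000/952.712) ≈ 1.09.
E_I > 1: normal good (luxury).

1.09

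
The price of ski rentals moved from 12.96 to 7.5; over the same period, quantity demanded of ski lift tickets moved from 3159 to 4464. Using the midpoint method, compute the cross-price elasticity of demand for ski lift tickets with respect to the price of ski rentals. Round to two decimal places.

%ΔQ_x = (4464 − 3159)/[(3159+4464)/2] = 1305/3811.5 ≈ 0.3424.
%ΔP_y = (7.5 − 12.96)/[(12.96+7.5)/2] ≈ -0.5337.
E_xy = 0.3424/-0.5337 ≈ -0.64.
E_xy < 0, so ski lift tickets and ski rentals are complements.

-0.64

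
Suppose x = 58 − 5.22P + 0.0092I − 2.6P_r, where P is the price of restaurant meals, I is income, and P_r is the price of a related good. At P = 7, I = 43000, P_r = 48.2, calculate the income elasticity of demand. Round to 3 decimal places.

First evaluate x: 58 − 5.22(7) + 0.0092(43000) − 2.6(48.2) = 58 − 36.54 + 395.6 − 125.32 = 291.74.
∂x/∂I = +0.0092, so E_I = 0.0092·(43000/291.74) ≈ 1.356.
E_I > 1: normal good (luxury).

1.356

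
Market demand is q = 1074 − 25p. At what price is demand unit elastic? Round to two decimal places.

For linear demand q = a − bp, E = −bp/(a − bp). |E| = 1 ⇒ bp = a − bp ⇒ p = a/(2b).
p = 1074/(2·25) = 21.48.

21.48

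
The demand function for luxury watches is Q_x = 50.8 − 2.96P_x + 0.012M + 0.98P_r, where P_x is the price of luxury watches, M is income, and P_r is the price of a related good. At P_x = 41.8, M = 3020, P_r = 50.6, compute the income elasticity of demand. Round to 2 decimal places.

2.81

Substituting, Q_x = 50.8 − 2.96(41.8) + 0.012(3020) + 0.98(50.6) = 50.8 − 123.728 + 36.24 + 49.588 = 12.9.
∂Q_x/∂M = +0.012, so E_I = 0.012·(3020/12.9) ≈ 2.81.
E_I > 1: normal good (luxury).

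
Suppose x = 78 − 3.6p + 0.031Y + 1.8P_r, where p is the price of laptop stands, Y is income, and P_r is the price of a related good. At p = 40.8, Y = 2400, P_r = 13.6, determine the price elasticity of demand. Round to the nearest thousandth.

-4.896

x = 78 − 3.6(40.8) + 0.031(2400) + 1.8(13.6) = 78 − 146.88 + 74.4 + 24.48 = 30.
∂x/∂p = −3.6, so E_p = (−3.6)·(40.8/30) ≈ -4.896.
|E_p| > 1: demand is elastic.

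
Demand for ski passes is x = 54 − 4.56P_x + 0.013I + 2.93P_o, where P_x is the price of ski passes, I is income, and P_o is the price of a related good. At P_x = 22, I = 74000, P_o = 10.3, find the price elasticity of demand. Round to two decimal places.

-0.11

x = 54 − 4.56(22) + 0.013(74000) + 2.93(10.3) = 54 − 100.32 + 962 + 30.179 = 945.859.
∂x/∂P_x = −4.56, so E_p = (−4.56)·(22/945.859) ≈ -0.11.
|E_p| < 1: demand is inelastic.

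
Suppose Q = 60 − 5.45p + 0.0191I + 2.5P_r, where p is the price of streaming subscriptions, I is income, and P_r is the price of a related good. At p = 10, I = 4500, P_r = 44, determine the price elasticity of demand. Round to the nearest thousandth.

-0.271

First evaluate Q: 60 − 5.45(10) + 0.0191(4500) + 2.5(44) = 60 − 54.5 + 85.95 + 110 = 201.45.
∂Q/∂p = −5.45, so E_p = (−5.45)·(10/201.45) ≈ -0.271.
|E_p| < 1: demand is inelastic.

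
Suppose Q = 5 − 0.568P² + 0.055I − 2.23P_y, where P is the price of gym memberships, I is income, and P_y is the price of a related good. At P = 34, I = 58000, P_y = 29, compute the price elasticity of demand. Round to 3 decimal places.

-0.531

Q = 5 − 0.568(34)² + 0.055(58000) − 2.23(29) = 5 − 656.608 + 3190 − 64.67 = 2473.722.
∂Q/∂P = −2·0.568·P = -38.624, so E_p = -38.624·(34/2473.722) ≈ -0.531.
|E_p| < 1: demand is inelastic.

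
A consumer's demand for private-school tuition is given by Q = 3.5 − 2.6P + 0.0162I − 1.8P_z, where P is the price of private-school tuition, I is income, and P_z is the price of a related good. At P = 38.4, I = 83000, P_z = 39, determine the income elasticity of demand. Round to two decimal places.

1.14

Substituting, Q = 3.5 − 2.6(38.4) + 0.0162(83000) − 1.8(39) = 3.5 − 99.84 + 1344.6 − 70.2 = 1178.06.
∂Q/∂I = +0.0162, so E_I = 0.0162·(83000/1178.06) ≈ 1.14.
E_I > 1: normal good (luxury).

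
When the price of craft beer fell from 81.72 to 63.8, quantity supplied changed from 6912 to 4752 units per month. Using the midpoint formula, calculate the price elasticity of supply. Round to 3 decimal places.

1.504

%ΔQ = (4752 − 6912)/[(6912 + 4752)/2] = -2160/5832 ≈ -0.3704.
%Δp = (63.8 − 81.72)/[(81.72 + 63.8)/2] = -17.92/72.76 ≈ -0.2463.
Arc elasticity E = %ΔQ/%Δp ≈ -0.3704/-0.2463 ≈ 1.504.
|E| > 1: supply is elastic over this range.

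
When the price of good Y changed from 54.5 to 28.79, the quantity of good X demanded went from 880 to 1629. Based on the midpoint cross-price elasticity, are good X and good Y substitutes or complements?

%ΔQ_x = (1629 − 880)/[(880+1629)/2] = 749/1254.5 ≈ 0.5971.
%ΔP_y = (28.79 − 54.5)/[(54.5+28.79)/2] ≈ -0.6174.
E_xy = 0.5971/-0.6174 ≈ -0.967.
E_xy < 0, so the goods are complements.

complements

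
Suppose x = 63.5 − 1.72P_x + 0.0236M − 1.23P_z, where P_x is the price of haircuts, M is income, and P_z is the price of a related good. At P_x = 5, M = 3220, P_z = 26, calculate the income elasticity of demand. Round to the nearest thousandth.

x = 63.5 − 1.72(5) + 0.0236(3220) − 1.23(26) = 63.5 − 8.6 + 75.992 − 31.98 = 98.912.
∂x/∂M = +0.0236, so E_I = 0.0236·(3220/98.912) ≈ 0.768.
E_I ∈ (0,1): normal good (necessity).

0.768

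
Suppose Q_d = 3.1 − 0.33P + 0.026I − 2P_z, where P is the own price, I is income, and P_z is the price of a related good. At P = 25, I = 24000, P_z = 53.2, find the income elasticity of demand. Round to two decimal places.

Substituting, Q_d = 3.1 − 0.33(25) + 0.026(24000) − 2(53.2) = 3.1 − 8.25 + 624 − 106.4 = 512.45.
∂Q_d/∂I = +0.026, so E_I = 0.026·(24000/512.45) ≈ 1.22.
E_I > 1: normal good (luxury).

1.22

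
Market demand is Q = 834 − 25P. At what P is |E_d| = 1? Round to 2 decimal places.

16.68

For linear demand Q = a − bP, E = −bP/(a − bP). |E| = 1 ⇒ bP = a − bP ⇒ P = a/(2b).
P = 834/(2·25) = 16.68.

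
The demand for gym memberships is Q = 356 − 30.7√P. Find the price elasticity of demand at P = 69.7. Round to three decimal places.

At P = 69.7, Q = 99.6964.
dQ/dP = −30.7/(2√P) = −30.7/(2·8.3487).
Point elasticity E = (dQ/dP)·(P/Q) = -1.8386 × 69.7/99.6964 ≈ -1.285.
|E| > 1, so demand is elastic at this price.

-1.285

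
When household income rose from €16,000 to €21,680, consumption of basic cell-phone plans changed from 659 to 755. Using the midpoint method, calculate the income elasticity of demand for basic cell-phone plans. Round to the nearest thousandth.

0.450

%ΔQ = (755 − 659)/[(659+755)/2] = 96/707 ≈ 0.1358.
%ΔI = (21,680 − 16,000)/[(16,000+21,680)/2] = 5680/18840 ≈ 0.3015.
E_I = %ΔQ/%ΔI ≈ 0.450.
E_I ∈ (0,1): normal good (necessity).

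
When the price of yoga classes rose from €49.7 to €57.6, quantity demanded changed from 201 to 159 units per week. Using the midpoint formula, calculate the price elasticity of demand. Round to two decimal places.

%ΔQ = (159 − 201)/[(201 + 159)/2] = -42/180 ≈ -0.2333.
%ΔP = (57.6 − 49.7)/[(49.7 + 57.6)/2] = 7.9/53.65 ≈ 0.1473.
Arc elasticity E = %ΔQ/%ΔP ≈ -0.2333/0.1473 ≈ -1.58.
|E| > 1: demand is elastic over this range.

-1.58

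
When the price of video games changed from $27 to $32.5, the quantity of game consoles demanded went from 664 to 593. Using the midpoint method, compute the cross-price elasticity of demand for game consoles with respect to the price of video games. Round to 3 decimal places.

-0.611

%ΔQ_x = (593 − 664)/[(664+593)/2] = -71/628.5 ≈ -0.1130.
%ΔP_y = (32.5 − 27)/[(27+32.5)/2] ≈ 0.1849.
E_xy = -0.1130/0.1849 ≈ -0.611.
E_xy < 0, so game consoles and video games are complements.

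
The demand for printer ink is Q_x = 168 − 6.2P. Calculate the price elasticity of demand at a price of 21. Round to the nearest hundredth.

At P = 21, Q_x = 37.8.
dQ_x/dP = −6.2.
Point elasticity E = (dQ_x/dP)·(P/Q_x) = -6.2 × 21/37.8 ≈ -3.44.
|E| > 1, so demand is elastic at this price.

-3.44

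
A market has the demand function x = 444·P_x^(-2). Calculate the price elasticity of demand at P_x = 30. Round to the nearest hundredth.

For a Cobb–Douglas (constant-elasticity) form x = A·P_x^α·…, the elasticity with respect to P_x equals the exponent α at every point.
Here the exponent on P_x is -2, so the price elasticity of demand is -2.00.

-2.00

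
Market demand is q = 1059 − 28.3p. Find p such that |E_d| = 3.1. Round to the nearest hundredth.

28.29

Set −bp/(a − bp) = −3.1 ⇒ bp = 3.1(a − bp) ⇒ bp(1+3.1) = 3.1·a.
p = 3.1·1059/(28.3·4.1) ≈ 28.29.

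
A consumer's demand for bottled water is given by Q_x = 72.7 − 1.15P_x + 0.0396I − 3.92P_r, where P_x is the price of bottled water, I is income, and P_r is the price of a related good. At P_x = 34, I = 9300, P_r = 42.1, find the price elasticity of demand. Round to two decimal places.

-0.17

Substituting, Q_x = 72.7 − 1.15(34) + 0.0396(9300) − 3.92(42.1) = 72.7 − 39.1 + 368.28 − 165.032 = 236.848.
∂Q_x/∂P_x = −1.15, so E_p = (−1.15)·(34/236.848) ≈ -0.17.
|E_p| < 1: demand is inelastic.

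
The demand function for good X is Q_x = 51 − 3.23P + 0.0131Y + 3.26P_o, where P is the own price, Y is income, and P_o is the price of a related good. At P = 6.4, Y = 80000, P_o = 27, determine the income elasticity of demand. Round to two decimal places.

Q_x = 51 − 3.23(6.4) + 0.0131(80000) + 3.26(27) = 51 − 20.672 + 1048 + 88.02 = 1166.348.
∂Q_x/∂Y = +0.0131, so E_I = 0.0131·(80000/1166.348) ≈ 0.90.
E_I ∈ (0,1): normal good (necessity).

0.90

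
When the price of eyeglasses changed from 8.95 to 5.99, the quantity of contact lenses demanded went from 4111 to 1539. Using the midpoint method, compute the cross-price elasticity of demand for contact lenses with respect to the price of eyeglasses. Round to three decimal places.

%ΔQ_x = (1539 − 4111)/[(4111+1539)/2] = -2572/2825 ≈ -0.9104.
%ΔP_y = (5.99 − 8.95)/[(8.95+5.99)/2] ≈ -0.3963.
E_xy = -0.9104/-0.3963 ≈ 2.298.
E_xy > 0, so contact lenses and eyeglasses are substitutes.

2.298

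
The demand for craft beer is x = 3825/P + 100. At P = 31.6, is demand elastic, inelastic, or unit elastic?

inelastic

At P = 31.6, x = 221.0443.
dx/dP = −3825/P² = −3.8305.
Point elasticity E = (dx/dP)·(P/x) = -3.8305 × 31.6/221.0443 ≈ -0.548.
|E| ≈ 0.548 < 1, so demand is inelastic.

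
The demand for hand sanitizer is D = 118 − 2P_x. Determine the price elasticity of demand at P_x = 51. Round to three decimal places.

At P_x = 51, D = 16.
dD/dP_x = −2.
Point elasticity E = (dD/dP_x)·(P_x/D) = -2 × 51/16 ≈ -6.375.
|E| > 1, so demand is elastic at this price.

-6.375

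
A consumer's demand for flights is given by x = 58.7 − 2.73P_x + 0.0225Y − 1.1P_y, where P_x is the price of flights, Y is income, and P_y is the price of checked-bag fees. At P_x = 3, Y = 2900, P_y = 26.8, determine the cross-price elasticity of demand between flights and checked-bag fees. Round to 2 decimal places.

-0.34

Evaluating quantity at (P_x, Y, P_y) gives x = 58.7 − 2.73(3) + 0.0225(2900) − 1.1(26.8) = 58.7 − 8.19 + 65.25 − 29.48 = 86.28.
∂x/∂P_y = −1.1, so E_xy = -1.1·(26.8/86.28) ≈ -0.34.
E_xy < 0: the goods are complements.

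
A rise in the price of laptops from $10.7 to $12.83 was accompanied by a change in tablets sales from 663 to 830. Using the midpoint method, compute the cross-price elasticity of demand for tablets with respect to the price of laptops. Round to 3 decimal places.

%ΔQ_x = (830 − 663)/[(663+830)/2] = 167/746.5 ≈ 0.2237.
%ΔP_y = (12.83 − 10.7)/[(10.7+12.83)/2] ≈ 0.1810.
E_xy = 0.2237/0.1810 ≈ 1.236.
E_xy > 0, so tablets and laptops are substitutes.

1.236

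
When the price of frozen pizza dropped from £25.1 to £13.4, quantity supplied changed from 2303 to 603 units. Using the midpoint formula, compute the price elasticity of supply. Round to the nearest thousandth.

%Δq = (603 − 2303)/[(2303 + 603)/2] = -1700/1453 ≈ -1.1700.
%Δp = (13.4 − 25.1)/[(25.1 + 13.4)/2] = -11.7/19.25 ≈ -0.6078.
Arc elasticity E = %Δq/%Δp ≈ -1.1700/-0.6078 ≈ 1.925.
|E| > 1: supply is elastic over this range.

1.925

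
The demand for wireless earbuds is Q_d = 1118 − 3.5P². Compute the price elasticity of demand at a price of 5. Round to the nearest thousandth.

At P = 5, Q_d = 1030.5.
dQ_d/dP = −2·3.5·P = −35.
Point elasticity E = (dQ_d/dP)·(P/Q_d) = -35 × 5/1030.5 ≈ -0.170.
|E| < 1, so demand is inelastic at this price.

-0.170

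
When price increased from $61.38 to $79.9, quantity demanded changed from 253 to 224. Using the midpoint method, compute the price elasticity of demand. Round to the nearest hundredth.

%Δq = (224 − 253)/[(253 + 224)/2] = -29/238.5 ≈ -0.1216.
%ΔP = (79.9 − 61.38)/[(61.38 + 79.9)/2] = 18.52/70.64 ≈ 0.2622.
Arc elasticity E = %Δq/%ΔP ≈ -0.1216/0.2622 ≈ -0.46.
|E| < 1: demand is inelastic over this range.

-0.46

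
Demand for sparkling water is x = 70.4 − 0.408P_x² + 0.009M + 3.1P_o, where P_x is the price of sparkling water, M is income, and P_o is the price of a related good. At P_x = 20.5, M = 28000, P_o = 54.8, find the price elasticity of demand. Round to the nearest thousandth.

-1.069

First evaluate x: 70.4 − 0.408(20.5)² + 0.009(28000) + 3.1(54.8) = 70.4 − 171.462 + 252 + 169.88 = 320.818.
∂x/∂P_x = −2·0.408·P_x = -16.728, so E_p = -16.728·(20.5/320.818) ≈ -1.069.
|E_p| > 1: demand is elastic.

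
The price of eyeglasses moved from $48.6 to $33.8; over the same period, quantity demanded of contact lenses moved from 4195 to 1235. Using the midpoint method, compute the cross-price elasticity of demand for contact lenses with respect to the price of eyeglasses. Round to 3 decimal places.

3.035

%ΔQ_x = (1235 − 4195)/[(4195+1235)/2] = -2960/2715 ≈ -1.0902.
%ΔP_y = (33.8 − 48.6)/[(48.6+33.8)/2] ≈ -0.3592.
E_xy = -1.0902/-0.3592 ≈ 3.035.
E_xy > 0, so contact lenses and eyeglasses are substitutes.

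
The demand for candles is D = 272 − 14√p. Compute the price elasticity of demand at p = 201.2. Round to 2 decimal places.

-1.35

At p = 201.2, D = 73.417.
dD/dp = −14/(2√p) = −14/(2·14.1845).
Point elasticity E = (dD/dp)·(p/D) = -0.4935 × 201.2/73.417 ≈ -1.35.
|E| > 1, so demand is elastic at this price.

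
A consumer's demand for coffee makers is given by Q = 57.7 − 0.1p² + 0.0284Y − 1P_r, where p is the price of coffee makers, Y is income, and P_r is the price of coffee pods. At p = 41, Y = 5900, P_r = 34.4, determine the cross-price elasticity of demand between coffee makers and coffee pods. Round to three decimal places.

Substituting, Q = 57.7 − 0.1(41)² + 0.0284(5900) − 1(34.4) = 57.7 − 168.1 + 167.56 − 34.4 = 22.76.
∂Q/∂P_r = −1, so E_xy = -1·(34.4/22.76) ≈ -1.511.
E_xy < 0: the goods are complements.

-1.511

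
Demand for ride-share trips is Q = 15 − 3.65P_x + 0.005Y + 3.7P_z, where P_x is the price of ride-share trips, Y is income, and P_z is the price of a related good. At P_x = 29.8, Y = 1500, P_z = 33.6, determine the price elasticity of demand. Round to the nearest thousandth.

Evaluating quantity at (P_x, Y, P_z) gives Q = 15 − 3.65(29.8) + 0.005(1500) + 3.7(33.6) = 15 − 108.77 + 7.5 + 124.32 = 38.05.
∂Q/∂P_x = −3.65, so E_p = (−3.65)·(29.8/38.05) ≈ -2.859.
|E_p| > 1: demand is elastic.

-2.859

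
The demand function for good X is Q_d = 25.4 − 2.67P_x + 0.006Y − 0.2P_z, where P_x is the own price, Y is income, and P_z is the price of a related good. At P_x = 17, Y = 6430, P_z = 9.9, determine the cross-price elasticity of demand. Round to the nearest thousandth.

-0.119

First evaluate Q_d: 25.4 − 2.67(17) + 0.006(6430) − 0.2(9.9) = 25.4 − 45.39 + 38.58 − 1.98 = 16.61.
∂Q_d/∂P_z = −0.2, so E_xy = -0.2·(9.9/16.61) ≈ -0.119.
E_xy < 0: the goods are complements.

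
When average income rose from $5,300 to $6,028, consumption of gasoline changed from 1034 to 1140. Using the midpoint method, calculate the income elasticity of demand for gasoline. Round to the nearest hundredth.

%ΔQ = (1140 − 1034)/[(1034+1140)/2] = 106/1087 ≈ 0.0975.
%ΔY = (6,028 − 5,300)/[(5,300+6,028)/2] = 728/5664 ≈ 0.1285.
E_I = %ΔQ/%ΔY ≈ 0.76.
E_I ∈ (0,1): normal good (necessity).

0.76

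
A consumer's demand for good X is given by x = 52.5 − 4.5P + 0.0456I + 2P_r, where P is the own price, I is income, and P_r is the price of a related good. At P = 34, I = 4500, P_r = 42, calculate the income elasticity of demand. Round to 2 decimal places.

1.09

Evaluating quantity at (P, I, P_r) gives x = 52.5 − 4.5(34) + 0.0456(4500) + 2(42) = 52.5 − 153 + 205.2 + 84 = 188.7.
∂x/∂I = +0.0456, so E_I = 0.0456·(4500/188.7) ≈ 1.09.
E_I > 1: normal good (luxury).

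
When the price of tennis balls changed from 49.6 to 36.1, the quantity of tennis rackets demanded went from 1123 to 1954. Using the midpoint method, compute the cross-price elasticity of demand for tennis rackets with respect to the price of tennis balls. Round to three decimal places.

-1.714

%ΔQ_x = (1954 − 1123)/[(1123+1954)/2] = 831/1538.5 ≈ 0.5401.
%ΔP_y = (36.1 − 49.6)/[(49.6+36.1)/2] ≈ -0.3151.
E_xy = 0.5401/-0.3151 ≈ -1.714.
E_xy < 0, so tennis rackets and tennis balls are complements.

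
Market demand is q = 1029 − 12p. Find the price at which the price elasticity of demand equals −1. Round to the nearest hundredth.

42.88

For linear demand q = a − bp, E = −bp/(a − bp). |E| = 1 ⇒ bp = a − bp ⇒ p = a/(2b).
p = 1029/(2·12) ≈ 42.88.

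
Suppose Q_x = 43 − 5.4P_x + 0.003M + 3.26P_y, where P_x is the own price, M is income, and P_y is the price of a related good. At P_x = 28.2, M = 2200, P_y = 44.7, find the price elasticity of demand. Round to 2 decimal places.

Substituting, Q_x = 43 − 5.4(28.2) + 0.003(2200) + 3.26(44.7) = 43 − 152.28 + 6.6 + 145.722 = 43.042.
∂Q_x/∂P_x = −5.4, so E_p = (−5.4)·(28.2/43.042) ≈ -3.54.
|E_p| > 1: demand is elastic.

-3.54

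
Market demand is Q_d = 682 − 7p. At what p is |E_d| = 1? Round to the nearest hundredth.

For linear demand Q_d = a − bp, E = −bp/(a − bp). |E| = 1 ⇒ bp = a − bp ⇒ p = a/(2b).
p = 682/(2·7) ≈ 48.71.

48.71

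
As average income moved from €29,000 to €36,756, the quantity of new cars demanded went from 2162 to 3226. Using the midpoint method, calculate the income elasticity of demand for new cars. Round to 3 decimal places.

1.674

%ΔQ = (3226 − 2162)/[(2162+3226)/2] = 1064/2694 ≈ 0.3950.
%ΔI = (36,756 − 29,000)/[(29,000+36,756)/2] = 7756/32878 ≈ 0.2359.
E_I = %ΔQ/%ΔI ≈ 1.674.
E_I > 1: normal good (luxury).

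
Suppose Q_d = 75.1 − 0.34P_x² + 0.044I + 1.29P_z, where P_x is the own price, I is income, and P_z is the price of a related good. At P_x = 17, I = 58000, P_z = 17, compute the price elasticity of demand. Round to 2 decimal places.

At the given point, Q_d = 75.1 − 0.34(17)² + 0.044(58000) + 1.29(17) = 75.1 − 98.26 + 2552 + 21.93 = 2550.77.
∂Q_d/∂P_x = −2·0.34·P_x = -11.56, so E_p = -11.56·(17/2550.77) ≈ -0.08.
|E_p| < 1: demand is inelastic.

-0.08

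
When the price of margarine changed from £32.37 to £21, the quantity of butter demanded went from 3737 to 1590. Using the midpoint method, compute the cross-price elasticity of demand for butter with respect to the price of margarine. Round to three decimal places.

1.892

%ΔQ_x = (1590 − 3737)/[(3737+1590)/2] = -2147/2663.5 ≈ -0.8061.
%ΔP_y = (21 − 32.37)/[(32.37+21)/2] ≈ -0.4261.
E_xy = -0.8061/-0.4261 ≈ 1.892.
E_xy > 0, so butter and margarine are substitutes.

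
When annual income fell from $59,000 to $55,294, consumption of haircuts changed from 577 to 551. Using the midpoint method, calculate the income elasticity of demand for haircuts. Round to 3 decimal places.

%ΔQ = (551 − 577)/[(577+551)/2] = -26/564 ≈ -0.0461.
%ΔI = (55,294 − 59,000)/[(59,000+55,294)/2] = -3706/57147 ≈ -0.0649.
E_I = %ΔQ/%ΔI ≈ 0.711.
E_I ∈ (0,1): normal good (necessity).

0.711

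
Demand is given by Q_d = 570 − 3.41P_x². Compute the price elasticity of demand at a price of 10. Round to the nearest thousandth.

At P_x = 10, Q_d = 229.
dQ_d/dP_x = −2·3.41·P_x = −68.2.
Point elasticity E = (dQ_d/dP_x)·(P_x/Q_d) = -68.2 × 10/229 ≈ -2.978.
|E| > 1, so demand is elastic at this price.

-2.978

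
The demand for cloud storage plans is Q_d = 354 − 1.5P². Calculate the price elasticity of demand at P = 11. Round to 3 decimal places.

-2.104

At P = 11, Q_d = 172.5.
dQ_d/dP = −2·1.5·P = −33.
Point elasticity E = (dQ_d/dP)·(P/Q_d) = -33 × 11/172.5 ≈ -2.104.
|E| > 1, so demand is elastic at this price.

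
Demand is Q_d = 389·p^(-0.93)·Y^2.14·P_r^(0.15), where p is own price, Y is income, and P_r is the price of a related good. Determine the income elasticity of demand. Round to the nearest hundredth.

2.14

For a Cobb–Douglas (constant-elasticity) form Q_d = A·Y^α·…, the elasticity with respect to Y equals the exponent α at every point.
Here the exponent on Y is 2.14, so the income elasticity of demand is 2.14.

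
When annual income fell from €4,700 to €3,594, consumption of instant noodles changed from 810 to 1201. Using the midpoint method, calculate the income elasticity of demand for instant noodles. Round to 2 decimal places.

-1.46

%ΔQ = (1201 − 810)/[(810+1201)/2] = 391/1005.5 ≈ 0.3889.
%ΔY = (3,594 − 4,700)/[(4,700+3,594)/2] = -1106/4147 ≈ -0.2667.
E_I = %ΔQ/%ΔY ≈ -1.46.
E_I < 0: inferior good.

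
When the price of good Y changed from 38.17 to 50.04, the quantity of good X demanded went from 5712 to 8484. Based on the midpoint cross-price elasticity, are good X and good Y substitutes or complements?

substitutes

%ΔQ_x = (8484 − 5712)/[(5712+8484)/2] = 2772/7098 ≈ 0.3905.
%ΔP_y = (50.04 − 38.17)/[(38.17+50.04)/2] ≈ 0.2691.
E_xy = 0.3905/0.2691 ≈ 1.451.
E_xy > 0, so the goods are substitutes.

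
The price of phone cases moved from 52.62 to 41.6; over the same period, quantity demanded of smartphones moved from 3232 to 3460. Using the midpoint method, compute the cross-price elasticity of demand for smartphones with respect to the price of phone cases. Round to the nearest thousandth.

-0.291

%ΔQ_x = (3460 − 3232)/[(3232+3460)/2] = 228/3346 ≈ 0.0681.
%ΔP_y = (41.6 − 52.62)/[(52.62+41.6)/2] ≈ -0.2339.
E_xy = 0.0681/-0.2339 ≈ -0.291.
E_xy < 0, so smartphones and phone cases are complements.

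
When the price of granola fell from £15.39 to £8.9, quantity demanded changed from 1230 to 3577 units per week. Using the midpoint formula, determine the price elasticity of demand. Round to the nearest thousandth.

%ΔQ = (3577 − 1230)/[(1230 + 3577)/2] = 2347/2403.5 ≈ 0.9765.
%ΔP = (8.9 − 15.39)/[(15.39 + 8.9)/2] = -6.49/12.145 ≈ -0.5344.
Arc elasticity E = %ΔQ/%ΔP ≈ 0.9765/-0.5344 ≈ -1.827.
|E| > 1: demand is elastic over this range.

-1.827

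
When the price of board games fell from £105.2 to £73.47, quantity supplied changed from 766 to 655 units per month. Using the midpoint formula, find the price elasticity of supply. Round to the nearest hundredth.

%ΔQ = (655 − 766)/[(766 + 655)/2] = -111/710.5 ≈ -0.1562.
%Δp = (73.47 − 105.2)/[(105.2 + 73.47)/2] = -31.73/89.335 ≈ -0.3552.
Arc elasticity E = %ΔQ/%Δp ≈ -0.1562/-0.3552 ≈ 0.44.
|E| < 1: supply is inelastic over this range.

0.44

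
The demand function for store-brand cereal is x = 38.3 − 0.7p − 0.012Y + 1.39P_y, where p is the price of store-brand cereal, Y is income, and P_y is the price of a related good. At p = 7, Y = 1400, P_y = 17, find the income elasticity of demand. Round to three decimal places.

-0.418

x = 38.3 − 0.7(7) − 0.012(1400) + 1.39(17) = 38.3 − 4.9 − 16.8 + 23.63 = 40.23.
∂x/∂Y = −0.012, so E_I = -0.012·(1400/40.23) ≈ -0.418.
E_I < 0: inferior good.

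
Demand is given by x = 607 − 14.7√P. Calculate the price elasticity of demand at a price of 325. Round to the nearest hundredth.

-0.39

At P = 325, x = 341.992.
dx/dP = −14.7/(2√P) = −14.7/(2·18.0278).
Point elasticity E = (dx/dP)·(P/x) = -0.4077 × 325/341.992 ≈ -0.39.
|E| < 1, so demand is inelastic at this price.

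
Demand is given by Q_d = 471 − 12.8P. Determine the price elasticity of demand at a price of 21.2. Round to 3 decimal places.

At P = 21.2, Q_d = 199.64.
dQ_d/dP = −12.8.
Point elasticity E = (dQ_d/dP)·(P/Q_d) = -12.8 × 21.2/199.64 ≈ -1.359.
|E| > 1, so demand is elastic at this price.

-1.359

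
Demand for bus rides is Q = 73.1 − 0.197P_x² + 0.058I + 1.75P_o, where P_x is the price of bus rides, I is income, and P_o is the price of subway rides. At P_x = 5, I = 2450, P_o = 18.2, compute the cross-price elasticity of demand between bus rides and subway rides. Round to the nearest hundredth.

First evaluate Q: 73.1 − 0.197(5)² + 0.058(2450) + 1.75(18.2) = 73.1 − 4.925 + 142.1 + 31.85 = 242.125.
∂Q/∂P_o = +1.75, so E_xy = 1.75·(18.2/242.125) ≈ 0.13.
E_xy > 0: the goods are substitutes.

0.13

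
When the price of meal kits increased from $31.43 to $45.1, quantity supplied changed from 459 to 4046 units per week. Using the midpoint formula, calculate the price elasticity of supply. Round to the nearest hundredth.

4.46

%Δq = (4046 − 459)/[(459 + 4046)/2] = 3587/2252.5 ≈ 1.5925.
%ΔP = (45.1 − 31.43)/[(31.43 + 45.1)/2] = 13.67/38.265 ≈ 0.3572.
Arc elasticity E = %Δq/%ΔP ≈ 1.5925/0.3572 ≈ 4.46.
|E| > 1: supply is elastic over this range.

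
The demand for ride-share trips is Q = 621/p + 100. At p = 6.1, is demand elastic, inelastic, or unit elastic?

At p = 6.1, Q = 201.8033.
dQ/dp = −621/p² = −16.6891.
Point elasticity E = (dQ/dp)·(p/Q) = -16.6891 × 6.1/201.8033 ≈ -0.504.
|E| ≈ 0.504 < 1, so demand is inelastic.

inelastic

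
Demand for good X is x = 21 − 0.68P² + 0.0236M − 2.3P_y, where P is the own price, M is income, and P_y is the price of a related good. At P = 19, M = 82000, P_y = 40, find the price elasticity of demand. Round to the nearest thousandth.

-0.303

Substituting, x = 21 − 0.68(19)² + 0.0236(82000) − 2.3(40) = 21 − 245.48 + 1935.2 − 92 = 1618.72.
∂x/∂P = −2·0.68·P = -25.84, so E_p = -25.84·(19/1618.72) ≈ -0.303.
|E_p| < 1: demand is inelastic.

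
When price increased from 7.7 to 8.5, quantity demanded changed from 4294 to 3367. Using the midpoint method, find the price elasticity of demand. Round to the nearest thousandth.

%Δq = (3367 − 4294)/[(4294 + 3367)/2] = -927/3830.5 ≈ -0.2420.
%Δp = (8.5 − 7.7)/[(7.7 + 8.5)/2] = 0.8/8.1 ≈ 0.0988.
Arc elasticity E = %Δq/%Δp ≈ -0.2420/0.0988 ≈ -2.450.
|E| > 1: demand is elastic over this range.

-2.450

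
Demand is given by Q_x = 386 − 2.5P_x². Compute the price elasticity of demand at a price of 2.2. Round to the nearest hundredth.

-0.06

At P_x = 2.2, Q_x = 373.9.
dQ_x/dP_x = −2·2.5·P_x = −11.
Point elasticity E = (dQ_x/dP_x)·(P_x/Q_x) = -11 × 2.2/373.9 ≈ -0.06.
|E| < 1, so demand is inelastic at this price.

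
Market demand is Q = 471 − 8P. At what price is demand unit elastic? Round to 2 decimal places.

For linear demand Q = a − bP, E = −bP/(a − bP). |E| = 1 ⇒ bP = a − bP ⇒ P = a/(2b).
P = 471/(2·8) ≈ 29.44.

29.44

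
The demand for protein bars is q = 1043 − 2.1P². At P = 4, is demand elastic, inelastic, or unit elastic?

inelastic

At P = 4, q = 1009.4.
dq/dP = −2·2.1·P = −16.8.
Point elasticity E = (dq/dP)·(P/q) = -16.8 × 4/1009.4 ≈ -0.067.
|E| ≈ 0.067 < 1, so demand is inelastic.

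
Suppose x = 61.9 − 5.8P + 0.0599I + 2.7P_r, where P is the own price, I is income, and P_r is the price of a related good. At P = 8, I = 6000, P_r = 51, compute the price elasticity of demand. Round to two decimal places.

Evaluating quantity at (P, I, P_r) gives x = 61.9 − 5.8(8) + 0.0599(6000) + 2.7(51) = 61.9 − 46.4 + 359.4 + 137.7 = 512.6.
∂x/∂P = −5.8, so E_p = (−5.8)·(8/512.6) ≈ -0.09.
|E_p| < 1: demand is inelastic.

-0.09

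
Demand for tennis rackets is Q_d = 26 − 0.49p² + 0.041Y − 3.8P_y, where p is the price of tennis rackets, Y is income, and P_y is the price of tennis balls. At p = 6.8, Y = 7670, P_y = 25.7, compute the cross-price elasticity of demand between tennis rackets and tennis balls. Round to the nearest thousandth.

-0.444

First evaluate Q_d: 26 − 0.49(6.8)² + 0.041(7670) − 3.8(25.7) = 26 − 22.6576 + 314.47 − 97.66 = 220.1524.
∂Q_d/∂P_y = −3.8, so E_xy = -3.8·(25.7/220.1524) ≈ -0.444.
E_xy < 0: the goods are complements.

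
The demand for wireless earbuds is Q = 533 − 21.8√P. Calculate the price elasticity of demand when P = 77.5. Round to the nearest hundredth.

At P = 77.5, Q = 341.0857.
dQ/dP = −21.8/(2√P) = −21.8/(2·8.8034).
Point elasticity E = (dQ/dP)·(P/Q) = -1.2382 × 77.5/341.0857 ≈ -0.28.
|E| < 1, so demand is inelastic at this price.

-0.28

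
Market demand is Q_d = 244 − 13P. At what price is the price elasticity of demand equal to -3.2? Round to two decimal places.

14.30

Set −bP/(a − bP) = −3.2 ⇒ bP = 3.2(a − bP) ⇒ bP(1+3.2) = 3.2·a.
P = 3.2·244/(13·4.2) ≈ 14.30.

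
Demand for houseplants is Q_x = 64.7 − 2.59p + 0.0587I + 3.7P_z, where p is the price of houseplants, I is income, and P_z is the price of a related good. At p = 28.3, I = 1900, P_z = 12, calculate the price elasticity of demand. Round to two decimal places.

-0.50

Evaluating quantity at (p, I, P_z) gives Q_x = 64.7 − 2.59(28.3) + 0.0587(1900) + 3.7(12) = 64.7 − 73.297 + 111.53 + 44.4 = 147.333.
∂Q_x/∂p = −2.59, so E_p = (−2.59)·(28.3/147.333) ≈ -0.50.
|E_p| < 1: demand is inelastic.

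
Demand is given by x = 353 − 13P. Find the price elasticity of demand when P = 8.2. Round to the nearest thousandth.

At P = 8.2, x = 246.4.
dx/dP = −13.
Point elasticity E = (dx/dP)·(P/x) = -13 × 8.2/246.4 ≈ -0.433.
|E| < 1, so demand is inelastic at this price.

-0.433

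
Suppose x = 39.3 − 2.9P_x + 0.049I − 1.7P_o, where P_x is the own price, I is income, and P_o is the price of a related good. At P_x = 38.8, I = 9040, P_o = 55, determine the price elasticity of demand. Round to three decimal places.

First evaluate x: 39.3 − 2.9(38.8) + 0.049(9040) − 1.7(55) = 39.3 − 112.52 + 442.96 − 93.5 = 276.24.
∂x/∂P_x = −2.9, so E_p = (−2.9)·(38.8/276.24) ≈ -0.407.
|E_p| < 1: demand is inelastic.

-0.407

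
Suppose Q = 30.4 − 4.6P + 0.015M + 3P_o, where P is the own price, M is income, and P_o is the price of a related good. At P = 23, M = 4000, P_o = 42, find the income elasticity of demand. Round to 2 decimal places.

0.54

Q = 30.4 − 4.6(23) + 0.015(4000) + 3(42) = 30.4 − 105.8 + 60 + 126 = 110.6.
∂Q/∂M = +0.015, so E_I = 0.015·(4000/110.6) ≈ 0.54.
E_I ∈ (0,1): normal good (necessity).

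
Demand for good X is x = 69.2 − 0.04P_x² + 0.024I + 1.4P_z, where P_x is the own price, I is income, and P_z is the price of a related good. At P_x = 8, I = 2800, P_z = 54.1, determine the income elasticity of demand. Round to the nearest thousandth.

At the given point, x = 69.2 − 0.04(8)² + 0.024(2800) + 1.4(54.1) = 69.2 − 2.56 + 67.2 + 75.74 = 209.58.
∂x/∂I = +0.024, so E_I = 0.024·(2800/209.58) ≈ 0.321.
E_I ∈ (0,1): normal good (necessity).

0.321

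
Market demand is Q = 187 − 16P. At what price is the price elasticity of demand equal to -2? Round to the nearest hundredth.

Set −bP/(a − bP) = −2 ⇒ bP = 2(a − bP) ⇒ bP(1+2) = 2·a.
P = 2·187/(16·3) ≈ 7.79.

7.79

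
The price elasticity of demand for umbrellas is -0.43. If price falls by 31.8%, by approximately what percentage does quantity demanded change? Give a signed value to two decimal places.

13.67

%ΔQ ≈ E × %ΔP = (-0.43) × (-31.8%) ≈ 13.67%.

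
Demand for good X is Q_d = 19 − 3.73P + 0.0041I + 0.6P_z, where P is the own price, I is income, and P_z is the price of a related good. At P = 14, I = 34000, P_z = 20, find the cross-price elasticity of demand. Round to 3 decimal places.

0.102

Substituting, Q_d = 19 − 3.73(14) + 0.0041(34000) + 0.6(20) = 19 − 52.22 + 139.4 + 12 = 118.18.
∂Q_d/∂P_z = +0.6, so E_xy = 0.6·(20/118.18) ≈ 0.102.
E_xy > 0: the goods are substitutes.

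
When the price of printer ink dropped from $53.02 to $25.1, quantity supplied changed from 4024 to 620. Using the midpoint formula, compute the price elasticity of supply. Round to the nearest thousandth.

%Δq = (620 − 4024)/[(4024 + 620)/2] = -3404/2322 ≈ -1.4660.
%Δp = (25.1 − 53.02)/[(53.02 + 25.1)/2] = -27.92/39.06 ≈ -0.7148.
Arc elasticity E = %Δq/%Δp ≈ -1.4660/-0.7148 ≈ 2.051.
|E| > 1: supply is elastic over this range.

2.051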